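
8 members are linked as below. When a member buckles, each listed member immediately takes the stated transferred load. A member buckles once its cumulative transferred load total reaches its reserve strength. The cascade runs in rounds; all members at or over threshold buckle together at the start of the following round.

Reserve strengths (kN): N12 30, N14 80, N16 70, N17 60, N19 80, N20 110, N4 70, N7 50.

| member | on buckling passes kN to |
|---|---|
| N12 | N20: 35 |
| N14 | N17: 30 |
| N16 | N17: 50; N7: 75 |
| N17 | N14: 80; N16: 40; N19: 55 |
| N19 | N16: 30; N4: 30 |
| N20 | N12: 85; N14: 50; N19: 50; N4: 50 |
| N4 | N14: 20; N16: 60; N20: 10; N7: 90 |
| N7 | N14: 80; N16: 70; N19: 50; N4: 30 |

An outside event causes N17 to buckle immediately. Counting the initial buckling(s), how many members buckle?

2

Round 1 — N17 buckles (initial).
  N14: +80 → 80 ≥ 80
  N16: +40 → 40 < 70
  N19: +55 → 55 < 80
Round 2 — N14 buckles.
No further bucklings.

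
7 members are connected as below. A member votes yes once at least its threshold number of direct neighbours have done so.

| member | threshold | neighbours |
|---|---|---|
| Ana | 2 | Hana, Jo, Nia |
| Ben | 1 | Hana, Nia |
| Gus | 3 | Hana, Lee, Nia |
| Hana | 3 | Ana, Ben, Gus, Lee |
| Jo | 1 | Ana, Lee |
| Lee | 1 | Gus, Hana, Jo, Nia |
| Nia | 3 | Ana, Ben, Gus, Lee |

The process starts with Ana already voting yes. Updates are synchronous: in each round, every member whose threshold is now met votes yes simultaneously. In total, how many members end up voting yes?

Round 1 — Ana votes yes (initial).
Round 2 — checking thresholds:
  Hana: 1 of 4 neighbours < 3, below threshold.
  Jo: 1 of 2 neighbours ≥ 1, votes yes.
  Nia: 1 of 4 neighbours < 3, below threshold.
Round 3 — checking thresholds:
  Hana: 1 of 4 neighbours < 3, below threshold.
  Lee: 1 of 4 neighbours ≥ 1, votes yes.
  Nia: 1 of 4 neighbours < 3, below threshold.
Round 4 — no new yes votes; cascade stops.

3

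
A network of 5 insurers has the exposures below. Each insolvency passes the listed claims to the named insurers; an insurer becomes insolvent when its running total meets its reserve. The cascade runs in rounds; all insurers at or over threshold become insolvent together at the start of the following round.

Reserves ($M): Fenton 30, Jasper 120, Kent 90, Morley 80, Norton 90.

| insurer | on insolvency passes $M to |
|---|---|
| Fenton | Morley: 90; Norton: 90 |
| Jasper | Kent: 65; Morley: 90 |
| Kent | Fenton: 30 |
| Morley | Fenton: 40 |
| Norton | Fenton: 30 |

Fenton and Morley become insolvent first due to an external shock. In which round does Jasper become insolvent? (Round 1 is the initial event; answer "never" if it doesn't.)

Round 1 — Fenton, Morley become insolvent (initial).
  Norton: +90 → 90 ≥ 90
Round 2 — Norton becomes insolvent.
No further insolvencies.

never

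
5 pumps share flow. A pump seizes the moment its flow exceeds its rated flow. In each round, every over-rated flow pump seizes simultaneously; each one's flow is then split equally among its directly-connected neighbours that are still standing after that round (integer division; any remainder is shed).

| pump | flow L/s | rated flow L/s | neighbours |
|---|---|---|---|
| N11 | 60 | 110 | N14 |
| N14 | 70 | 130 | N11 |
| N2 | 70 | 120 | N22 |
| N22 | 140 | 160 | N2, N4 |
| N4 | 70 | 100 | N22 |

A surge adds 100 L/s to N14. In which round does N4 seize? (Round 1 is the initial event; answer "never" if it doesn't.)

Round 1 — N14 at 170 > 130. N14 seizes.
  N14 sheds 170 L/s to N11: 170 each.
    N11: 60+170 = 230 > 110
Round 2 — N11 seizes.
  N11 sheds 230 L/s: no online neighbours, lost.
No further seizures.

never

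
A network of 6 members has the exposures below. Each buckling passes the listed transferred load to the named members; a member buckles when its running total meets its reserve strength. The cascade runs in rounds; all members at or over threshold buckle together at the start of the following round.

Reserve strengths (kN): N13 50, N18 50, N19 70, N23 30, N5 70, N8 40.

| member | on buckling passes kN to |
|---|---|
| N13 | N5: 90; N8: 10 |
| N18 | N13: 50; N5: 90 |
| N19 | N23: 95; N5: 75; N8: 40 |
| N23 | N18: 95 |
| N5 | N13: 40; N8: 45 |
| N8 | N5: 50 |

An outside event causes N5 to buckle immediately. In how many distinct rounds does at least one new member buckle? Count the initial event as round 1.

2

Round 1 — N5 buckles (initial).
  N13: +40 → 40 < 50
  N8: +45 → 45 ≥ 40
Round 2 — N8 buckles.
No further bucklings.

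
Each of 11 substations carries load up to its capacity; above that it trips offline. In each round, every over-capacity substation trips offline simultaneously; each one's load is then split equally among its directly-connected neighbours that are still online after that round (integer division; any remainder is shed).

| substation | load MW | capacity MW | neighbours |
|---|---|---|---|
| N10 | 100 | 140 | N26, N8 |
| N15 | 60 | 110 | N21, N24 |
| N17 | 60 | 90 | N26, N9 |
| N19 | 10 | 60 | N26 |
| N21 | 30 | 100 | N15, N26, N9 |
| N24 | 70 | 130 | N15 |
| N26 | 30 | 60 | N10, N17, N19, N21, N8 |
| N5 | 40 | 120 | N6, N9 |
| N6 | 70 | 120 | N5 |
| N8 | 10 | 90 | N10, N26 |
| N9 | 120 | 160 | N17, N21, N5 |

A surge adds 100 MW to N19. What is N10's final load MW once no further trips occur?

Round 1 — N19 at 110 > 60. N19 trips offline.
  N19 sheds 110 MW to N26: 110 each.
    N26: 30+110 = 140 > 60
Round 2 — N26 trips offline.
  N26 sheds 140 MW to N10, N17, N21, N8: 35 each.
    N10: 100+35 = 135 ≤ 140
    N17: 60+35 = 95 > 90
    N21: 30+35 = 65 ≤ 100
    N8: 10+35 = 45 ≤ 90
Round 3 — N17 trips offline.
  N17 sheds 95 MW to N9: 95 each.
    N9: 120+95 = 215 > 160
Round 4 — N9 trips offline.
  N9 sheds 215 MW to N21, N5: 107 each (1 lost).
    N21: 65+107 = 172 > 100
    N5: 40+107 = 147 > 120
Round 5 — N21, N5 trip offline.
  N21 sheds 172 MW to N15: 172 each.
    N15: 60+172 = 232 > 110
  N5 sheds 147 MW to N6: 147 each.
    N6: 70+147 = 217 > 120
Round 6 — N15, N6 trip offline.
  N15 sheds 232 MW to N24: 232 each.
    N24: 70+232 = 302 > 130
  N6 sheds 217 MW: no online neighbours, lost.
Round 7 — N24 trips offline.
  N24 sheds 302 MW: no online neighbours, lost.
No further trips.

135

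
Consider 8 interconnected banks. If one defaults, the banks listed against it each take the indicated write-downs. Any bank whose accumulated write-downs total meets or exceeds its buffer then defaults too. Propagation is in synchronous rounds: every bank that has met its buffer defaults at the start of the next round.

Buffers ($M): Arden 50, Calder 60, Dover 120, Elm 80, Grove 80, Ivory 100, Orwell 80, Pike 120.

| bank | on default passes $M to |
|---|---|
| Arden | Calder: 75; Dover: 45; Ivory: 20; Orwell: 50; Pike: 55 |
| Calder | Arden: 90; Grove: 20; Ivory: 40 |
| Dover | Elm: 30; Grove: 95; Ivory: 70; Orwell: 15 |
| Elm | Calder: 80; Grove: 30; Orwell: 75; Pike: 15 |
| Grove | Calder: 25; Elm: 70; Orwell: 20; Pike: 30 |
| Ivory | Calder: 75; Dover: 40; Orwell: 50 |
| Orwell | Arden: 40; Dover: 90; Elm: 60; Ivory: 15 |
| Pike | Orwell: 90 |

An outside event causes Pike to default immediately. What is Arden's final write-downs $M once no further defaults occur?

Round 1 — Pike defaults (initial).
  Orwell: +90 → 90 ≥ 80
Round 2 — Orwell defaults.
  Arden: +40 → 40 < 50
  Dover: +90 → 90 < 120
  Elm: +60 → 60 < 80
  Ivory: +15 → 15 < 100
No further defaults.

40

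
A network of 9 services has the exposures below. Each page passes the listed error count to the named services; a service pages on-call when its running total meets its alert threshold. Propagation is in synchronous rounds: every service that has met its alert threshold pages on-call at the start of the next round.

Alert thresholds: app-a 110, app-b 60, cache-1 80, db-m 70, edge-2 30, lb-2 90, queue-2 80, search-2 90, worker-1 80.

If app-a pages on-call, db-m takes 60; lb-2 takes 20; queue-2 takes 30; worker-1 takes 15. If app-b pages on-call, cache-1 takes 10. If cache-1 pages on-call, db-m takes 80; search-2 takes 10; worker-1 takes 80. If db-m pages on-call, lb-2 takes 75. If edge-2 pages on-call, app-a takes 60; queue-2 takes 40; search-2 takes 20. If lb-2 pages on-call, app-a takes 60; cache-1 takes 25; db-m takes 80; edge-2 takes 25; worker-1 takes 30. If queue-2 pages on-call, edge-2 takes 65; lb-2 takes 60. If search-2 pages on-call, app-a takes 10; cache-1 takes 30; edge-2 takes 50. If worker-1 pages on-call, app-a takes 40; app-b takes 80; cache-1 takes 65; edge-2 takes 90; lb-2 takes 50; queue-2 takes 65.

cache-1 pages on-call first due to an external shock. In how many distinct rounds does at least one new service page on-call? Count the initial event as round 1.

4

Round 1 — cache-1 pages on-call (initial).
  db-m: +80 → 80 ≥ 70
  search-2: +10 → 10 < 90
  worker-1: +80 → 80 ≥ 80
Round 2 — db-m, worker-1 page on-call.
  app-a: +40 → 40 < 110
  app-b: +80 → 80 ≥ 60
  edge-2: +90 → 90 ≥ 30
  lb-2: +75+50 → 125 ≥ 90
  queue-2: +65 → 65 < 80
Round 3 — app-b, edge-2, lb-2 page on-call.
  app-a: +60+60 → 160 ≥ 110
  queue-2: +40 → 105 ≥ 80
  search-2: +20 → 30 < 90
Round 4 — app-a, queue-2 page on-call.
No further pages.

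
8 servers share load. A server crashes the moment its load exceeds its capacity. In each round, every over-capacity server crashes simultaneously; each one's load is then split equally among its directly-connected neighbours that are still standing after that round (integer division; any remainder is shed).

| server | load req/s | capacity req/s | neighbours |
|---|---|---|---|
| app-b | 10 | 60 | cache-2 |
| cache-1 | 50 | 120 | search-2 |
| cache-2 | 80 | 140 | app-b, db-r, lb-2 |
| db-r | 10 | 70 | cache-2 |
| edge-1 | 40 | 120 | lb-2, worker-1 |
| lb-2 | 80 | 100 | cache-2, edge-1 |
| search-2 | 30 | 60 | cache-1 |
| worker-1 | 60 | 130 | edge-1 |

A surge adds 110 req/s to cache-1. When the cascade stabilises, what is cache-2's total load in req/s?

Round 1 — cache-1 at 160 > 120. cache-1 crashes.
  cache-1 sheds 160 req/s to search-2: 160 each.
    search-2: 30+160 = 190 > 60
Round 2 — search-2 crashes.
  search-2 sheds 190 req/s: no online neighbours, lost.
No further crashes.

80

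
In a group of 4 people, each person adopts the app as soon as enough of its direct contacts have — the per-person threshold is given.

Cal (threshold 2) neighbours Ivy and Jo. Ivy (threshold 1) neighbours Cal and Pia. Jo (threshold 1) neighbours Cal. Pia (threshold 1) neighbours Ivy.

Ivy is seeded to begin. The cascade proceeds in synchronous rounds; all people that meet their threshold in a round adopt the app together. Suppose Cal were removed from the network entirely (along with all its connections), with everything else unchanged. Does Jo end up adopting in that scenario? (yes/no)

With Cal removed:
Round 1 — Ivy adopts the app (initial).
Round 2 — checking thresholds:
  Pia: 1 of 1 neighbours ≥ 1, adopts the app.
Round 3 — no new adoptions; cascade stops.

no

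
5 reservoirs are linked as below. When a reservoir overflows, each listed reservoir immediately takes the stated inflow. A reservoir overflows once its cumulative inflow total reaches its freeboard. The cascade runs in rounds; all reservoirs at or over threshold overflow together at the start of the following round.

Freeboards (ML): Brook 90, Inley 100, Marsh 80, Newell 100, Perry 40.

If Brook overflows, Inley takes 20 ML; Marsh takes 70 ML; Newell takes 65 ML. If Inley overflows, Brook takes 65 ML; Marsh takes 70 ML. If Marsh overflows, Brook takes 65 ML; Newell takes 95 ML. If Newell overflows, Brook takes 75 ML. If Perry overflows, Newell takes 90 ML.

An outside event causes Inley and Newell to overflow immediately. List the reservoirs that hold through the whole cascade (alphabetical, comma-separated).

Round 1 — Inley, Newell overflow (initial).
  Brook: +65+75 → 140 ≥ 90
  Marsh: +70 → 70 < 80
Round 2 — Brook overflows.
  Marsh: +70 → 140 ≥ 80
Round 3 — Marsh overflows.
No further overflows.

Perry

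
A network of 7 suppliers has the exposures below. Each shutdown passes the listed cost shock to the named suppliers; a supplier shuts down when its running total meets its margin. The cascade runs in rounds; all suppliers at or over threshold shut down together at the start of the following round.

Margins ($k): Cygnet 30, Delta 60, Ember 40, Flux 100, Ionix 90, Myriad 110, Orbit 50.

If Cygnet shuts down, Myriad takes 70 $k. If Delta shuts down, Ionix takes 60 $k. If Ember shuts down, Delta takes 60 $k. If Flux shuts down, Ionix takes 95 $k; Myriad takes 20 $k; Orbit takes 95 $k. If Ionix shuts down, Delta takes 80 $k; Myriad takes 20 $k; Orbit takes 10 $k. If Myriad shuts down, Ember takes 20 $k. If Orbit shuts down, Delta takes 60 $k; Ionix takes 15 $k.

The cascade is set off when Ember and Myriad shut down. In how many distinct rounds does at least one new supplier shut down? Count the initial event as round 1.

2

Round 1 — Ember, Myriad shut down (initial).
  Delta: +60 → 60 ≥ 60
Round 2 — Delta shuts down.
  Ionix: +60 → 60 < 90
No further shutdowns.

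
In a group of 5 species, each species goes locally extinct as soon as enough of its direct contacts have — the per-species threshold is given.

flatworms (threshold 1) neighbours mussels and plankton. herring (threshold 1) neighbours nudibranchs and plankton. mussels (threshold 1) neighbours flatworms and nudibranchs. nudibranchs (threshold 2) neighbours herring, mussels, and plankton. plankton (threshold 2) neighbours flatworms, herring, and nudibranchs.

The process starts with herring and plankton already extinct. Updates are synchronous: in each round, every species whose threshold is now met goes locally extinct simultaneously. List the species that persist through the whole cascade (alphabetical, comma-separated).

none

Round 1 — herring, plankton go locally extinct (initial).
Round 2 — checking thresholds:
  flatworms: 1 of 2 neighbours ≥ 1, goes locally extinct.
  nudibranchs: 2 of 3 neighbours ≥ 2, goes locally extinct.
Round 3 — checking thresholds:
  mussels: 2 of 2 neighbours ≥ 1, goes locally extinct.
Round 4 — no new extinctions; cascade stops.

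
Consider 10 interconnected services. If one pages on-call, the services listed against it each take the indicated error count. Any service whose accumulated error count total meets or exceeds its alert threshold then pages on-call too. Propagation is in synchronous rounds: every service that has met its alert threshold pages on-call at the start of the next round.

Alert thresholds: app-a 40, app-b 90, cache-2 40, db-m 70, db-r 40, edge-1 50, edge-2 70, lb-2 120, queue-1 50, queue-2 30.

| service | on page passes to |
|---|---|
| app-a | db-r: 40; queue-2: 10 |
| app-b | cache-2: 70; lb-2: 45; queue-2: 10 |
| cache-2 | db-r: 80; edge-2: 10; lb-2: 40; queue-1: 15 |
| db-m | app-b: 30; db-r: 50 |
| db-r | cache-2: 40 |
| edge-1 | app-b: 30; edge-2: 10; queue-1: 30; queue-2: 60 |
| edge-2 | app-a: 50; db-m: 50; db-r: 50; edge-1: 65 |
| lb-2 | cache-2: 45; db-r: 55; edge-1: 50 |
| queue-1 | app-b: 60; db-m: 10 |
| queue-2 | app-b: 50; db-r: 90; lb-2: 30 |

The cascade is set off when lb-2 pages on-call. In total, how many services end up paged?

5

Round 1 — lb-2 pages on-call (initial).
  cache-2: +45 → 45 ≥ 40
  db-r: +55 → 55 ≥ 40
  edge-1: +50 → 50 ≥ 50
Round 2 — cache-2, db-r, edge-1 page on-call.
  app-b: +30 → 30 < 90
  edge-2: +10+10 → 20 < 70
  queue-1: +15+30 → 45 < 50
  queue-2: +60 → 60 ≥ 30
Round 3 — queue-2 pages on-call.
  app-b: +50 → 80 < 90
No further pages.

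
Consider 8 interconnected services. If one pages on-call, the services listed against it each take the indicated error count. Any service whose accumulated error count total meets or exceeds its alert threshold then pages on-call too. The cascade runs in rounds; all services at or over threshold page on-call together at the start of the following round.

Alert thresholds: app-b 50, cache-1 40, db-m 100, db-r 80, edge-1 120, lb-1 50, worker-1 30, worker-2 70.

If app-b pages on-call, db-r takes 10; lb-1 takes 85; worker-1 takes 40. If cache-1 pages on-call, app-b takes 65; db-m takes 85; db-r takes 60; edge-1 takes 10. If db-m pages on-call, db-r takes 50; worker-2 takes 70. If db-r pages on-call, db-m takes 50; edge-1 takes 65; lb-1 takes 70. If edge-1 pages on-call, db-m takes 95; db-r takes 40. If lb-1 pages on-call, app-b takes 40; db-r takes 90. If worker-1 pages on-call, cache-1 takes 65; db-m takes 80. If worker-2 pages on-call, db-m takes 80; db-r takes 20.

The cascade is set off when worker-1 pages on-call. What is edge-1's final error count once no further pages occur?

Round 1 — worker-1 pages on-call (initial).
  cache-1: +65 → 65 ≥ 40
  db-m: +80 → 80 < 100
Round 2 — cache-1 pages on-call.
  app-b: +65 → 65 ≥ 50
  db-m: +85 → 165 ≥ 100
  db-r: +60 → 60 < 80
  edge-1: +10 → 10 < 120
Round 3 — app-b, db-m page on-call.
  db-r: +10+50 → 120 ≥ 80
  lb-1: +85 → 85 ≥ 50
  worker-2: +70 → 70 ≥ 70
Round 4 — db-r, lb-1, worker-2 page on-call.
  edge-1: +65 → 75 < 120
No further pages.

75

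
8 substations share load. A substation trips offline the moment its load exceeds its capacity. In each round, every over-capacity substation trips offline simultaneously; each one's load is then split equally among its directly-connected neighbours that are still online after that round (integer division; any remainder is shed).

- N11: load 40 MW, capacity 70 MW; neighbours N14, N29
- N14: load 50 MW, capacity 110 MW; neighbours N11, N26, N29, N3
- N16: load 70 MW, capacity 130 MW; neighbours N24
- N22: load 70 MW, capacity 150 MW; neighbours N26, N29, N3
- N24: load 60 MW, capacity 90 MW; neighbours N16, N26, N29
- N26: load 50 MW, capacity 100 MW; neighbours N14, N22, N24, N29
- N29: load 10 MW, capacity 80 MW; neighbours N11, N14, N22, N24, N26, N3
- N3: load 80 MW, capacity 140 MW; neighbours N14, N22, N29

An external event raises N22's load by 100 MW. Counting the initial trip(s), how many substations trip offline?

Round 1 — N22 at 170 > 150. N22 trips offline.
  N22 sheds 170 MW to N26, N29, N3: 56 each (2 lost).
    N26: 50+56 = 106 > 100
    N29: 10+56 = 66 ≤ 80
    N3: 80+56 = 136 ≤ 140
Round 2 — N26 trips offline.
  N26 sheds 106 MW to N14, N24, N29: 35 each (1 lost).
    N14: 50+35 = 85 ≤ 110
    N24: 60+35 = 95 > 90
    N29: 66+35 = 101 > 80
Round 3 — N24, N29 trip offline.
  N24 sheds 95 MW to N16: 95 each.
    N16: 70+95 = 165 > 130
  N29 sheds 101 MW to N11, N14, N3: 33 each (2 lost).
    N11: 40+33 = 73 > 70
    N14: 85+33 = 118 > 110
    N3: 136+33 = 169 > 140
Round 4 — N11, N14, N16, N3 trip offline.
  N11 sheds 73 MW: no online neighbours, lost.
  N14 sheds 118 MW: no online neighbours, lost.
  N16 sheds 165 MW: no online neighbours, lost.
  N3 sheds 169 MW: no online neighbours, lost.
No further trips.

8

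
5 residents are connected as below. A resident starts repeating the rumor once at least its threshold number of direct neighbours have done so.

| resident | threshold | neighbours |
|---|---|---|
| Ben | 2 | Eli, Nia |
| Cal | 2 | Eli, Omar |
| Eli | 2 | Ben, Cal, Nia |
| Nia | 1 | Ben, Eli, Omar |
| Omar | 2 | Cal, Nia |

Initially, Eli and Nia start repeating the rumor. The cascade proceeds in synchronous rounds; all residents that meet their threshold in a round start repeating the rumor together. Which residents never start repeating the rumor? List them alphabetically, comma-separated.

Cal, Omar

Round 1 — Eli, Nia start repeating the rumor (initial).
Round 2 — checking thresholds:
  Ben: 2 of 2 neighbours ≥ 2, starts repeating the rumor.
  Cal: 1 of 2 neighbours < 2, below threshold.
  Omar: 1 of 2 neighbours < 2, below threshold.
Round 3 — no new spreads; cascade stops.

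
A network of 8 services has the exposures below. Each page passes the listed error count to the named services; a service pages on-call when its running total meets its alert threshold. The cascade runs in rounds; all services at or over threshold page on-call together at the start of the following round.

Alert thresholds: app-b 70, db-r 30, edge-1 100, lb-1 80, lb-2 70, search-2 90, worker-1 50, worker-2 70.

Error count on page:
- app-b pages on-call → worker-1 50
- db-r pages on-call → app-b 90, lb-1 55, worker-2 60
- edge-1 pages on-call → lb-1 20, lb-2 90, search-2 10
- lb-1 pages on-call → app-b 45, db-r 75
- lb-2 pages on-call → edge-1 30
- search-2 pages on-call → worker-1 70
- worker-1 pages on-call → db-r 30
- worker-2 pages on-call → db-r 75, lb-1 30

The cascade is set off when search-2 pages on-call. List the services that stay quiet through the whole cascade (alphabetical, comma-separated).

edge-1, lb-1, lb-2, worker-2

Round 1 — search-2 pages on-call (initial).
  worker-1: +70 → 70 ≥ 50
Round 2 — worker-1 pages on-call.
  db-r: +30 → 30 ≥ 30
Round 3 — db-r pages on-call.
  app-b: +90 → 90 ≥ 70
  lb-1: +55 → 55 < 80
  worker-2: +60 → 60 < 70
Round 4 — app-b pages on-call.
No further pages.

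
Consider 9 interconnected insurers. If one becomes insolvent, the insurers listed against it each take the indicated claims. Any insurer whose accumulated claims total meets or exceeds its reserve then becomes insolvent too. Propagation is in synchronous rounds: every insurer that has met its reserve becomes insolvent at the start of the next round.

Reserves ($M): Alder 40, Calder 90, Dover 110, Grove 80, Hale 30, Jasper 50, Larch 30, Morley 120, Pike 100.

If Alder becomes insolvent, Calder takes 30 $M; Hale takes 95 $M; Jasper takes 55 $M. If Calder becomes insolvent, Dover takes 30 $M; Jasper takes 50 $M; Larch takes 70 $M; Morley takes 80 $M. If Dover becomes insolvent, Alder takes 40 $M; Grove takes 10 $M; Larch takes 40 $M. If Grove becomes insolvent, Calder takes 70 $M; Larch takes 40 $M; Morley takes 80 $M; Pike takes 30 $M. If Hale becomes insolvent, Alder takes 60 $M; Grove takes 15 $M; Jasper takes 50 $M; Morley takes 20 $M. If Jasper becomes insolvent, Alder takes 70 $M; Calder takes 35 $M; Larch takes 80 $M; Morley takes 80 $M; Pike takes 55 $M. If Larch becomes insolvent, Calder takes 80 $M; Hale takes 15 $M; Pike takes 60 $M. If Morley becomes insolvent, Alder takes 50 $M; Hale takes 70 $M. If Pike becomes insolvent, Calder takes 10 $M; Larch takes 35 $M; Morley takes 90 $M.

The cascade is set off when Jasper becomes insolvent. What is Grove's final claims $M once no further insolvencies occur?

15

Round 1 — Jasper becomes insolvent (initial).
  Alder: +70 → 70 ≥ 40
  Calder: +35 → 35 < 90
  Larch: +80 → 80 ≥ 30
  Morley: +80 → 80 < 120
  Pike: +55 → 55 < 100
Round 2 — Alder, Larch become insolvent.
  Calder: +30+80 → 145 ≥ 90
  Hale: +95+15 → 110 ≥ 30
  Pike: +60 → 115 ≥ 100
Round 3 — Calder, Hale, Pike become insolvent.
  Dover: +30 → 30 < 110
  Grove: +15 → 15 < 80
  Morley: +80+20+90 → 270 ≥ 120
Round 4 — Morley becomes insolvent.
No further insolvencies.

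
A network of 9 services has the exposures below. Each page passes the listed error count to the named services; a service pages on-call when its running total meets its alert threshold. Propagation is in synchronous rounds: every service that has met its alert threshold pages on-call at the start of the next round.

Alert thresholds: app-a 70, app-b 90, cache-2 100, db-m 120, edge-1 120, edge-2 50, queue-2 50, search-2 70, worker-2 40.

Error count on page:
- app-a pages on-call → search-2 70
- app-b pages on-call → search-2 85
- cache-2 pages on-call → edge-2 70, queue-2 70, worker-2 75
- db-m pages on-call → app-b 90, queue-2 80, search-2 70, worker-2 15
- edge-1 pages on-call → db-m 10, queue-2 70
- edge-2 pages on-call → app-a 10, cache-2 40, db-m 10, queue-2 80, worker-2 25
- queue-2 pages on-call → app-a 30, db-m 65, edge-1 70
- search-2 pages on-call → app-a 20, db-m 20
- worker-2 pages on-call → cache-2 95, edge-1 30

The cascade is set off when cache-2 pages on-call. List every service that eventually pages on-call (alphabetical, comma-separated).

cache-2, edge-2, queue-2, worker-2

Round 1 — cache-2 pages on-call (initial).
  edge-2: +70 → 70 ≥ 50
  queue-2: +70 → 70 ≥ 50
  worker-2: +75 → 75 ≥ 40
Round 2 — edge-2, queue-2, worker-2 page on-call.
  app-a: +10+30 → 40 < 70
  db-m: +10+65 → 75 < 120
  edge-1: +70+30 → 100 < 120
No further pages.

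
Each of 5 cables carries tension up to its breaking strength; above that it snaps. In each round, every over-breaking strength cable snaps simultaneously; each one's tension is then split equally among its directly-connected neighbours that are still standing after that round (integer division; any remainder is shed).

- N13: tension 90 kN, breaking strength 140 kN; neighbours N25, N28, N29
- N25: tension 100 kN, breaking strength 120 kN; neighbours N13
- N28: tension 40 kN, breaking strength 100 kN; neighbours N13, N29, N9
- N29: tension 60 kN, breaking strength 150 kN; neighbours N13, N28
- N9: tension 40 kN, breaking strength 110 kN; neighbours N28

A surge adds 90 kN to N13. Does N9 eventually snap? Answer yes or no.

Round 1 — N13 at 180 > 140. N13 snaps.
  N13 sheds 180 kN to N25, N28, N29: 60 each.
    N25: 100+60 = 160 > 120
    N28: 40+60 = 100 ≤ 100
    N29: 60+60 = 120 ≤ 150
Round 2 — N25 snaps.
  N25 sheds 160 kN: no online neighbours, lost.
No further breaks.

no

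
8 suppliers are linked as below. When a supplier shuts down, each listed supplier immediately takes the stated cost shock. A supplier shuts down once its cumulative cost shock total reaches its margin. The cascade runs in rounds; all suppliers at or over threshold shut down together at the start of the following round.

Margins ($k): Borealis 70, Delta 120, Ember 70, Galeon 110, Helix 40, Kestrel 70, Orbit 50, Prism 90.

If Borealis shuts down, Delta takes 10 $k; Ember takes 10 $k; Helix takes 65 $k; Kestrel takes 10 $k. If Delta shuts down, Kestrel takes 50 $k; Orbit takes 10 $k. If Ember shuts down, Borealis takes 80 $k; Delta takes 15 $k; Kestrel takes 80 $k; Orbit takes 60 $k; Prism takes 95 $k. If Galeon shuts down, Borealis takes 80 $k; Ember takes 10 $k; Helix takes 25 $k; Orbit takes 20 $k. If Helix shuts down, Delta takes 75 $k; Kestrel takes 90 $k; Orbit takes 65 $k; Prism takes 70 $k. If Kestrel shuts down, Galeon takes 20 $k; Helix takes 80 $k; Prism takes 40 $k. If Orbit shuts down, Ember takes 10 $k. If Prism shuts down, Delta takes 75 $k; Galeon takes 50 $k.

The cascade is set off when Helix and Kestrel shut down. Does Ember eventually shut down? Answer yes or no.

Round 1 — Helix, Kestrel shut down (initial).
  Delta: +75 → 75 < 120
  Galeon: +20 → 20 < 110
  Orbit: +65 → 65 ≥ 50
  Prism: +70+40 → 110 ≥ 90
Round 2 — Orbit, Prism shut down.
  Delta: +75 → 150 ≥ 120
  Ember: +10 → 10 < 70
  Galeon: +50 → 70 < 110
Round 3 — Delta shuts down.
No further shutdowns.

no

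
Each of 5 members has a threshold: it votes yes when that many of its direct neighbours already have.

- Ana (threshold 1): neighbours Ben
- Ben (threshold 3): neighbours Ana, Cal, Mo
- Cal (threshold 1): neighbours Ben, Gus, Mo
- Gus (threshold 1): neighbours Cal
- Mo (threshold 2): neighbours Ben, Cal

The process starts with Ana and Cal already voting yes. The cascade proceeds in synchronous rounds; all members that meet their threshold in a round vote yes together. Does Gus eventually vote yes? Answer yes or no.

Round 1 — Ana, Cal vote yes (initial).
Round 2 — checking thresholds:
  Ben: 2 of 3 neighbours < 3, below threshold.
  Gus: 1 of 1 neighbours ≥ 1, votes yes.
  Mo: 1 of 2 neighbours < 2, below threshold.
Round 3 — no new yes votes; cascade stops.

yes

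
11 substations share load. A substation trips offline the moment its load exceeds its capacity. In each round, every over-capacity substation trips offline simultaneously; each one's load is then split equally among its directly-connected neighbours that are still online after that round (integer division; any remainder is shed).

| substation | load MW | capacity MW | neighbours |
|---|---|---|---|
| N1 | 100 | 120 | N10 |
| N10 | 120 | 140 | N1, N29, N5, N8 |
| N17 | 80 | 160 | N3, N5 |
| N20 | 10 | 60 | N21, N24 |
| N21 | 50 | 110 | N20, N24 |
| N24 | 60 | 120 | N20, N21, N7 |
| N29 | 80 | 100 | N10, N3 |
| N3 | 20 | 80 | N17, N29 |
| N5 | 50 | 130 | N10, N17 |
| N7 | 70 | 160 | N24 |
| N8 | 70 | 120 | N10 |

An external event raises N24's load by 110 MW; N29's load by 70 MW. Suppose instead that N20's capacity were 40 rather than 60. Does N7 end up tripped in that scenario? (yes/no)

With N20's capacity at 40:
Round 1 — N24 at 170 > 120; N29 at 150 > 100. N24, N29 trip offline.
  N24 sheds 170 MW to N20, N21, N7: 56 each (2 lost).
    N20: 10+56 = 66 > 40
    N21: 50+56 = 106 ≤ 110
    N7: 70+56 = 126 ≤ 160
  N29 sheds 150 MW to N10, N3: 75 each.
    N10: 120+75 = 195 > 140
    N3: 20+75 = 95 > 80
Round 2 — N10, N20, N3 trip offline.
  N10 sheds 195 MW to N1, N5, N8: 65 each.
    N1: 100+65 = 165 > 120
    N5: 50+65 = 115 ≤ 130
    N8: 70+65 = 135 > 120
  N20 sheds 66 MW to N21: 66 each.
    N21: 106+66 = 172 > 110
  N3 sheds 95 MW to N17: 95 each.
    N17: 80+95 = 175 > 160
Round 3 — N1, N17, N21, N8 trip offline.
  N1 sheds 165 MW: no online neighbours, lost.
  N17 sheds 175 MW to N5: 175 each.
    N5: 115+175 = 290 > 130
  N21 sheds 172 MW: no online neighbours, lost.
  N8 sheds 135 MW: no online neighbours, lost.
Round 4 — N5 trips offline.
  N5 sheds 290 MW: no online neighbours, lost.
No further trips.

no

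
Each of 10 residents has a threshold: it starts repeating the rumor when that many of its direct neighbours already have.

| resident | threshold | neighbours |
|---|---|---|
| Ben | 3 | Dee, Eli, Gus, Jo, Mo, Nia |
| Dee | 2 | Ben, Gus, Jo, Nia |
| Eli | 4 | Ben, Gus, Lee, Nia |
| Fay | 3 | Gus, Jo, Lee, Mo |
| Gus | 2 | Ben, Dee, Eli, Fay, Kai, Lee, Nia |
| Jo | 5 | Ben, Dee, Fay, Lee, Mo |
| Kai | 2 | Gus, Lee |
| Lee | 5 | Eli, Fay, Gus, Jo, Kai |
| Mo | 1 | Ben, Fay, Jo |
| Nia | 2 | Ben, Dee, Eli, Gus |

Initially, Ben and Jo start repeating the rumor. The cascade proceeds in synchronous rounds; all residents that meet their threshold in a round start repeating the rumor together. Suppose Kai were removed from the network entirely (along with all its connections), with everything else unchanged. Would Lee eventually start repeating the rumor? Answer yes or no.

With Kai removed:
Round 1 — Ben, Jo start repeating the rumor (initial).
Round 2 — checking thresholds:
  Dee: 2 of 4 neighbours ≥ 2, starts repeating the rumor.
  Eli: 1 of 4 neighbours < 4, not yet.
  Fay: 1 of 4 neighbours < 3, not yet.
  Gus: 1 of 6 neighbours < 2, not yet.
  Lee: 1 of 4 neighbours < 5, not yet.
  Mo: 2 of 3 neighbours ≥ 1, starts repeating the rumor.
  Nia: 1 of 4 neighbours < 2, not yet.
Round 3 — checking thresholds:
  Eli: 1 of 4 neighbours < 4, not yet.
  Fay: 2 of 4 neighbours < 3, not yet.
  Gus: 2 of 6 neighbours ≥ 2, starts repeating the rumor.
  Lee: 1 of 4 neighbours < 5, not yet.
  Nia: 2 of 4 neighbours ≥ 2, starts repeating the rumor.
Round 4 — checking thresholds:
  Eli: 3 of 4 neighbours < 4, not yet.
  Fay: 3 of 4 neighbours ≥ 3, starts repeating the rumor.
  Lee: 2 of 4 neighbours < 5, not yet.
Round 5 — no new spreads; cascade stops.

no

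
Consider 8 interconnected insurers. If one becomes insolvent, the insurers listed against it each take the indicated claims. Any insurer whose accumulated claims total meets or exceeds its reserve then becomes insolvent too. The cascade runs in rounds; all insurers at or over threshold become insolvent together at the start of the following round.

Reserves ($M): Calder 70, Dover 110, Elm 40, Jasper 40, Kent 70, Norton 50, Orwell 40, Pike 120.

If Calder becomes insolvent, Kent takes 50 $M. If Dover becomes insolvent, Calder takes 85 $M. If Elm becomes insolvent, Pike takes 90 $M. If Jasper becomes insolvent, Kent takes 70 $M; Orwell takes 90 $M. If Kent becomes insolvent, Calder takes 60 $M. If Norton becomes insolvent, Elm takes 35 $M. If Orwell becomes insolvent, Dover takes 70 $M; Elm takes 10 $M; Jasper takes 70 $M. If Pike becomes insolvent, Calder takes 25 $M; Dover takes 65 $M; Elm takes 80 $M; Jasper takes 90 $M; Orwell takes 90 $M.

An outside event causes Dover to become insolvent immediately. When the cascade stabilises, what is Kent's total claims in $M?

Round 1 — Dover becomes insolvent (initial).
  Calder: +85 → 85 ≥ 70
Round 2 — Calder becomes insolvent.
  Kent: +50 → 50 < 70
No further insolvencies.

50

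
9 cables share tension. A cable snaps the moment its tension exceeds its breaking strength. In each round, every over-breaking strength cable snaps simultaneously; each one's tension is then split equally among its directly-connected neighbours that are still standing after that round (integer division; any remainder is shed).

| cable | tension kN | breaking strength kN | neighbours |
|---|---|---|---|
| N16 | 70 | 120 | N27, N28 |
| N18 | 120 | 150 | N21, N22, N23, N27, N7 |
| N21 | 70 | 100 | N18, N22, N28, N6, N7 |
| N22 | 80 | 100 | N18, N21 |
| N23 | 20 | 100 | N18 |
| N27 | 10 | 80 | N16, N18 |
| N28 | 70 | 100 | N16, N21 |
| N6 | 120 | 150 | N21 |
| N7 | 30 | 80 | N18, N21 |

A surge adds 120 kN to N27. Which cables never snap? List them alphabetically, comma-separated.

Round 1 — N27 at 130 > 80. N27 snaps.
  N27 sheds 130 kN to N16, N18: 65 each.
    N16: 70+65 = 135 > 120
    N18: 120+65 = 185 > 150
Round 2 — N16, N18 snap.
  N16 sheds 135 kN to N28: 135 each.
    N28: 70+135 = 205 > 100
  N18 sheds 185 kN to N21, N22, N23, N7: 46 each (1 lost).
    N21: 70+46 = 116 > 100
    N22: 80+46 = 126 > 100
    N23: 20+46 = 66 ≤ 100
    N7: 30+46 = 76 ≤ 80
Round 3 — N21, N22, N28 snap.
  N21 sheds 116 kN to N6, N7: 58 each.
    N6: 120+58 = 178 > 150
    N7: 76+58 = 134 > 80
  N22 sheds 126 kN: no online neighbours, lost.
  N28 sheds 205 kN: no online neighbours, lost.
Round 4 — N6, N7 snap.
  N6 sheds 178 kN: no online neighbours, lost.
  N7 sheds 134 kN: no online neighbours, lost.
No further breaks.

N23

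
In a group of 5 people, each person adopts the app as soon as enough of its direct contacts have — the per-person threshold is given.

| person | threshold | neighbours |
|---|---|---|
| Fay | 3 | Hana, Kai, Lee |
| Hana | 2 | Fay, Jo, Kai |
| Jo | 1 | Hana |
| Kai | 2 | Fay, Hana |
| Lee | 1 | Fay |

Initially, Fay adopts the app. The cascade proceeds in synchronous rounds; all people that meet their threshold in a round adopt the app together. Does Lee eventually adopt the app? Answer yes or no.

Round 1 — Fay adopts the app (initial).
Round 2 — checking thresholds:
  Hana: 1 of 3 neighbours < 2, holds.
  Kai: 1 of 2 neighbours < 2, holds.
  Lee: 1 of 1 neighbours ≥ 1, adopts the app.
Round 3 — no new adoptions; cascade stops.

yes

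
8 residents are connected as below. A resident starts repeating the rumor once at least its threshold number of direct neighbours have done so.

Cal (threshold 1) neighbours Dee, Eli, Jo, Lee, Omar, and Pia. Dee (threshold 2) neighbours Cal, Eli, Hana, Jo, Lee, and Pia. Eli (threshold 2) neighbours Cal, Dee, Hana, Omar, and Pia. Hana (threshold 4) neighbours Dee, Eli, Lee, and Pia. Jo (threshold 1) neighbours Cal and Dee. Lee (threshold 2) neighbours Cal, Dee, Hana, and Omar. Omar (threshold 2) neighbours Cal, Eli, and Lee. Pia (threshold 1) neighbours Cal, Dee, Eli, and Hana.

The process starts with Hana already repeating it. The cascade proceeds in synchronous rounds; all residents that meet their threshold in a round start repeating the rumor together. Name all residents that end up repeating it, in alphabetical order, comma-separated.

Cal, Dee, Eli, Hana, Jo, Lee, Omar, Pia

Round 1 — Hana starts repeating the rumor (initial).
Round 2 — checking thresholds:
  Dee: 1 of 6 neighbours < 2, holds.
  Eli: 1 of 5 neighbours < 2, holds.
  Lee: 1 of 4 neighbours < 2, holds.
  Pia: 1 of 4 neighbours ≥ 1, starts repeating the rumor.
Round 3 — checking thresholds:
  Cal: 1 of 6 neighbours ≥ 1, starts repeating the rumor.
  Dee: 2 of 6 neighbours ≥ 2, starts repeating the rumor.
  Eli: 2 of 5 neighbours ≥ 2, starts repeating the rumor.
  Lee: 1 of 4 neighbours < 2, holds.
Round 4 — checking thresholds:
  Jo: 2 of 2 neighbours ≥ 1, starts repeating the rumor.
  Lee: 3 of 4 neighbours ≥ 2, starts repeating the rumor.
  Omar: 2 of 3 neighbours ≥ 2, starts repeating the rumor.
Round 5 — no new spreads; cascade stops.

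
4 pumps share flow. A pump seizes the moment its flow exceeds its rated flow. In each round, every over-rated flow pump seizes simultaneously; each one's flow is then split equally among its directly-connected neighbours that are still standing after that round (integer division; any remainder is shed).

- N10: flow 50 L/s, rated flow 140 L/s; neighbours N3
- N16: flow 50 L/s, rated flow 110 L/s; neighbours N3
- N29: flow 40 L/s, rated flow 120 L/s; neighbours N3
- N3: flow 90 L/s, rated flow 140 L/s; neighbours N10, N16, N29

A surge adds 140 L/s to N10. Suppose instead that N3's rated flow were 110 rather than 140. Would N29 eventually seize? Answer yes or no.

With N3's rated flow at 110:
Round 1 — N10 at 190 > 140. N10 seizes.
  N10 sheds 190 L/s to N3: 190 each.
    N3: 90+190 = 280 > 110
Round 2 — N3 seizes.
  N3 sheds 280 L/s to N16, N29: 140 each.
    N16: 50+140 = 190 > 110
    N29: 40+140 = 180 > 120
Round 3 — N16, N29 seize.
  N16 sheds 190 L/s: no online neighbours, lost.
  N29 sheds 180 L/s: no online neighbours, lost.
No further seizures.

yes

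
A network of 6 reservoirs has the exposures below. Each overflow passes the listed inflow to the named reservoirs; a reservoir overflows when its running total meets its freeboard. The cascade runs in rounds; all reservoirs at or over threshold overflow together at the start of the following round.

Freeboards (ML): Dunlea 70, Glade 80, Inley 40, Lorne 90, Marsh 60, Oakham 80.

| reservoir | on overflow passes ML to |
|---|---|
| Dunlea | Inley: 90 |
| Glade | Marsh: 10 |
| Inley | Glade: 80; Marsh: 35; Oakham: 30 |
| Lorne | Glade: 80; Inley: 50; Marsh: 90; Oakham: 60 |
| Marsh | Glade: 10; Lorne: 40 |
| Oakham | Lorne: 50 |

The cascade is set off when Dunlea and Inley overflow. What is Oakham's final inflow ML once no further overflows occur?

30

Round 1 — Dunlea, Inley overflow (initial).
  Glade: +80 → 80 ≥ 80
  Marsh: +35 → 35 < 60
  Oakham: +30 → 30 < 80
Round 2 — Glade overflows.
  Marsh: +10 → 45 < 60
No further overflows.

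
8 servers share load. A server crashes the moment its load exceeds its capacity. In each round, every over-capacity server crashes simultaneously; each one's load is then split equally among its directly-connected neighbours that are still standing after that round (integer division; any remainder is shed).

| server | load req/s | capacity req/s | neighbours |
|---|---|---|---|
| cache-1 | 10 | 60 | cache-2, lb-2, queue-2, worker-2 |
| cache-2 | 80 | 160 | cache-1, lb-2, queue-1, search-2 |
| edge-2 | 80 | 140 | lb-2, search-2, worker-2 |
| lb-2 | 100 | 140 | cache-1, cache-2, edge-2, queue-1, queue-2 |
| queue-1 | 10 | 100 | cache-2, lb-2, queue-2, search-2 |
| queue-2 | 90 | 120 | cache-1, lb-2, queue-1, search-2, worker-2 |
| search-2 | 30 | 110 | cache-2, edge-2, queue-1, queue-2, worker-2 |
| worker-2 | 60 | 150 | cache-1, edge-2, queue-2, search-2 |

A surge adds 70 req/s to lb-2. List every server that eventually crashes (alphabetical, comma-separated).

cache-1, lb-2, queue-2

Round 1 — lb-2 at 170 > 140. lb-2 crashes.
  lb-2 sheds 170 req/s to cache-1, cache-2, edge-2, queue-1, queue-2: 34 each.
    cache-1: 10+34 = 44 ≤ 60
    cache-2: 80+34 = 114 ≤ 160
    edge-2: 80+34 = 114 ≤ 140
    queue-1: 10+34 = 44 ≤ 100
    queue-2: 90+34 = 124 > 120
Round 2 — queue-2 crashes.
  queue-2 sheds 124 req/s to cache-1, queue-1, search-2, worker-2: 31 each.
    cache-1: 44+31 = 75 > 60
    queue-1: 44+31 = 75 ≤ 100
    search-2: 30+31 = 61 ≤ 110
    worker-2: 60+31 = 91 ≤ 150
Round 3 — cache-1 crashes.
  cache-1 sheds 75 req/s to cache-2, worker-2: 37 each (1 lost).
    cache-2: 114+37 = 151 ≤ 160
    worker-2: 91+37 = 128 ≤ 150
No further crashes.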